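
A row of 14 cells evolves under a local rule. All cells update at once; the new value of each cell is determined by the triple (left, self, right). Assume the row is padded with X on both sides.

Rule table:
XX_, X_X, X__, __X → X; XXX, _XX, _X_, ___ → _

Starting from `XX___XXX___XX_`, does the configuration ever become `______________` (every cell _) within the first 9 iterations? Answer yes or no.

no

_XX_X__XX_X_XX
X_XX_XX_XX_X__
XX_XX_XX_XX_XX
_XX_XX_XX_XX__
X_XX_XX_XX_XXX
XX_XX_XX_XX___
_XX_XX_XX_XX_X
X_XX_XX_XX_XX_
XX_XX_XX_XX_XX
iteration 9 is XX_XX_XX_XX_XX, still not uniform _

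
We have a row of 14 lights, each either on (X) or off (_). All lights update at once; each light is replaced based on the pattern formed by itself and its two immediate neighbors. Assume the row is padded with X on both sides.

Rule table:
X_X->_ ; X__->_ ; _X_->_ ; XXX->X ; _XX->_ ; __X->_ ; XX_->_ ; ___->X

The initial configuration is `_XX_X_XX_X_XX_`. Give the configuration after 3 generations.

__XXXXXXXXXX__

______________
_XXXXXXXXXXXX_
__XXXXXXXXXX__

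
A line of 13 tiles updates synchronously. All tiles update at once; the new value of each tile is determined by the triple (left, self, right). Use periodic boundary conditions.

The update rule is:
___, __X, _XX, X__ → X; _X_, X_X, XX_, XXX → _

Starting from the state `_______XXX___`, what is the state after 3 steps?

step 1: XXXXXXXX__XXX
step 2: ________XXX__
step 3: XXXXXXXXX__XX

XXXXXXXXX__XX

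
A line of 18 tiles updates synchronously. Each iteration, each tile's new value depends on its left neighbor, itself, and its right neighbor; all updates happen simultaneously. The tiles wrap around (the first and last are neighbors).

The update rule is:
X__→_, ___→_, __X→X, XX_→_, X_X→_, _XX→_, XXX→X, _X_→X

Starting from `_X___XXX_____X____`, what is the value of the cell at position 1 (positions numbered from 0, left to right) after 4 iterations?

iteration 1: XX__X_X_____XX____
iteration 2: ___XX_X____X_____X
iteration 3: __X___X___XX____XX
iteration 4: _XX__XX__X_____X__
position 1 holds X

X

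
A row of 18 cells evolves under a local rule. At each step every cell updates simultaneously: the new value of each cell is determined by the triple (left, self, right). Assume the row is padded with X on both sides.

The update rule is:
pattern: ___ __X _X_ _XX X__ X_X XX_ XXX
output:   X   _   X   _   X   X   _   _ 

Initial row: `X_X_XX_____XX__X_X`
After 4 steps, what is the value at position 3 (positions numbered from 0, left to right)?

X

_XXX__XXXX___X_XX_
X___X_____XX_XX__X
_XX_XXXXX___X__X__
X__X_____XX_XX_XX_
position 3 holds X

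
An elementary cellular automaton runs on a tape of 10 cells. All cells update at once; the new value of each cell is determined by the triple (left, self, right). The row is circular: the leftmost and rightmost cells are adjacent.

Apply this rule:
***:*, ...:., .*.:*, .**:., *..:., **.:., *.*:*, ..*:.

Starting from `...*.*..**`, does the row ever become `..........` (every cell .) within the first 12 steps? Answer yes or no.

no

...***....
....*.....
....*.....  (fixed point — unchanged through step 12)
step 12 is ....*....., still not uniform .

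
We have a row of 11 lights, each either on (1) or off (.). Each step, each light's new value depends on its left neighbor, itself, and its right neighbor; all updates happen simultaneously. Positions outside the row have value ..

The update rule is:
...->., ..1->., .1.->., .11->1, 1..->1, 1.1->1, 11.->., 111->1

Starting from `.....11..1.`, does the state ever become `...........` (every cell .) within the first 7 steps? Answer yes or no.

yes

step 1: .....1.1..1
step 2: ......1.1..
step 3: .......1.1.
step 4: ........1.1
step 5: .........1.
step 6: ..........1
step 7: ...........
all cells are . at step 7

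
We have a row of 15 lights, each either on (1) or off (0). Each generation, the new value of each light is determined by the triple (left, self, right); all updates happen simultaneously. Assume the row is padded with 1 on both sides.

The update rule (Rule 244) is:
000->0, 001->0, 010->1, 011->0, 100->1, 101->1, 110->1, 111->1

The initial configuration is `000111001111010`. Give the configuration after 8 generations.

111111110001110

100011100111111
110001110011111
111000111001111
111100011100111
111110001110011
111111000111001
111111100011100
111111110001110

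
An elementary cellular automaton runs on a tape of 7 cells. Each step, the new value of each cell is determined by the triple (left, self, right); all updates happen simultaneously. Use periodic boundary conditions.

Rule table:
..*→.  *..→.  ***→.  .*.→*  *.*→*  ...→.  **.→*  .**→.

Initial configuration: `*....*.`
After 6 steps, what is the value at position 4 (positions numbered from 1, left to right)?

.

step 1: *....**
step 2: *......
step 3: *......  (fixed point — unchanged through step 6)
position 4 holds .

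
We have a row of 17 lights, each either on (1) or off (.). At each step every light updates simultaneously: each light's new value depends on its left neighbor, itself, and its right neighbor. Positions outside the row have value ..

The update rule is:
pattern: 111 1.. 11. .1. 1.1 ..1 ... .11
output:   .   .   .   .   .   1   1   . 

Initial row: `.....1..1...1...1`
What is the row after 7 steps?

11111..1..11..11.
......1..1...1...
111111..1..11..11
.......1..1...1..
1111111..1..11..1
........1..1...1.
11111111..1..11..

11111111..1..11..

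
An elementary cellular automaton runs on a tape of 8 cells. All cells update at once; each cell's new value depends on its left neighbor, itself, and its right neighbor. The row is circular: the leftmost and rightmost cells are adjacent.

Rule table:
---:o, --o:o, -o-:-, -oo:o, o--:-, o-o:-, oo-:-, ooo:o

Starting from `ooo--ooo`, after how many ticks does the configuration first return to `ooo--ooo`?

oo--oooo
o--ooooo
--oooooo
-oooooo-
oooooo--
ooooo--o
oooo--oo
ooo--ooo

8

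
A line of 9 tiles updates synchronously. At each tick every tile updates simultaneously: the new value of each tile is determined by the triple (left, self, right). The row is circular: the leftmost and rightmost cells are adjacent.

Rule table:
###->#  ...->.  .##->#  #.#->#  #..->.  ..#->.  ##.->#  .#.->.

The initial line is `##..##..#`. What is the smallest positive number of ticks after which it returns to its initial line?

tick 1: ##..##..#

1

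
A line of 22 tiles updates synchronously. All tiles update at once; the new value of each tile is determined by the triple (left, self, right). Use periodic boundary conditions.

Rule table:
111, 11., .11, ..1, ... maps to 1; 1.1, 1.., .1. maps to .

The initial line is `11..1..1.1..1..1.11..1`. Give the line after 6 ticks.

tick 1: 11.1..1....1..1..11.11
tick 2: 11...1..111..1..111.11
tick 3: 11.11..1111.1..1111.11
tick 4: 11.11.11111...11111.11
tick 5: 11.11.11111.1111111.11
tick 6: 11.11.11111.1111111.11

11.11.11111.1111111.11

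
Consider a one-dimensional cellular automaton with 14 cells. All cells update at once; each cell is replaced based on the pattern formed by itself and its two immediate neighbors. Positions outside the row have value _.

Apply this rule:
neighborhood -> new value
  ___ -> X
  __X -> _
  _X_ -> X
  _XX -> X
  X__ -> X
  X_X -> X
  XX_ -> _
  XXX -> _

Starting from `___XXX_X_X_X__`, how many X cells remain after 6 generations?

3

generation 1: XX_X__XXXXXXXX
generation 2: X_XXX_X_______
generation 3: XXX__XXXXXXXXX
generation 4: X__X_X________
generation 5: XX_XXXXXXXXXXX
generation 6: X_XX__________
count of X: 3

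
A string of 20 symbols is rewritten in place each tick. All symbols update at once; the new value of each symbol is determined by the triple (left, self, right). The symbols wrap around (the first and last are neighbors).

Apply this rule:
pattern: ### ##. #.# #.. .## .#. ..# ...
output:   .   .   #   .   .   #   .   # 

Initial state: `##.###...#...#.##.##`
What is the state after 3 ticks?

..#....#.#.#.##..#..
#.#.##.######....#.#
.###..#.......##.##.

.###..#.......##.##.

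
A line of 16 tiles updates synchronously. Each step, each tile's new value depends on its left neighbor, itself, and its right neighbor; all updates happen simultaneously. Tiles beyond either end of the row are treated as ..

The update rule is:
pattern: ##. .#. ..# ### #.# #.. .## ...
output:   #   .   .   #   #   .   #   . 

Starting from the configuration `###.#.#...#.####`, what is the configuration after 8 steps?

####.#.....#####
#####......#####
#####......#####  (fixed point — unchanged through step 8)

#####......#####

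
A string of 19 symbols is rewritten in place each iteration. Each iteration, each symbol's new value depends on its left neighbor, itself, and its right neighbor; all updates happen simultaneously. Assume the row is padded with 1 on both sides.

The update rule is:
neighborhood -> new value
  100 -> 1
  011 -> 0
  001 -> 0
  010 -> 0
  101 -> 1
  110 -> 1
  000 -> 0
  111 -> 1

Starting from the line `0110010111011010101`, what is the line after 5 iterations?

iteration 1: 1011001011101101010
iteration 2: 1101100101110110101
iteration 3: 1110110010111011010
iteration 4: 1111011001011101101
iteration 5: 1111101100101110110

1111101100101110110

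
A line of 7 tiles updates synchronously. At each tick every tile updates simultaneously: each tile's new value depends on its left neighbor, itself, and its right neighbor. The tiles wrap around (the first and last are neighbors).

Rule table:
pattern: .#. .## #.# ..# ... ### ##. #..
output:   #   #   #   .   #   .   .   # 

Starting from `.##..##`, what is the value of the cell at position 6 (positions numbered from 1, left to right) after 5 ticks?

tick 1: ##.#.#.
tick 2: #.#####
tick 3: .##....
tick 4: .#.####
tick 5: ####...
position 6 holds .

.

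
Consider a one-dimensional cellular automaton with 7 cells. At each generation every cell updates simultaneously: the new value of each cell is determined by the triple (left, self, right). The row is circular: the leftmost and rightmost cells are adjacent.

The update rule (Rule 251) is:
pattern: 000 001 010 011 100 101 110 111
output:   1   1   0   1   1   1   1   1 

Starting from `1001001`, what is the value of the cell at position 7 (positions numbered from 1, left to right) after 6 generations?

1

1110111
1111111
1111111  (fixed point — unchanged through generation 6)
position 7 holds 1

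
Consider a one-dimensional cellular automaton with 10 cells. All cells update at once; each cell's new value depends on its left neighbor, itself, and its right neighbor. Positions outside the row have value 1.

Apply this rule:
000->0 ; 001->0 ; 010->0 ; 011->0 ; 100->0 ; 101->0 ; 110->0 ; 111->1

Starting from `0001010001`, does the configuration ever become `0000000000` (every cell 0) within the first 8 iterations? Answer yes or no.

yes

0000000000
all cells are 0 at iteration 1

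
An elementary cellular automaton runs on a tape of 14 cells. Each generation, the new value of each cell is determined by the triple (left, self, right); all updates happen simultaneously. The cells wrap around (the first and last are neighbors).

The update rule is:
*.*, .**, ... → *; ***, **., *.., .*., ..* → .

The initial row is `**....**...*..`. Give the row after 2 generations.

...*.*.....**.

*..**.*..*....
...*.*.....**.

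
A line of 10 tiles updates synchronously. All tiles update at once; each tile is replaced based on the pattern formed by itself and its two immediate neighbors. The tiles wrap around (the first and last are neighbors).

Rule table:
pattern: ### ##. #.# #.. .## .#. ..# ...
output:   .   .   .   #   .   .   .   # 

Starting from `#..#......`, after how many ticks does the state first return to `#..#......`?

.#..#####.
..#......#
#..#####..
.#......#.
..#####..#
#......#..
.#####..#.
......#..#
#####..#..
.....#..#.
####..#..#
....#..#..
###..#..##
...#..#...
##..#..###
..#..#....
#..#..####
.#..#.....
..#..#####
#..#......

20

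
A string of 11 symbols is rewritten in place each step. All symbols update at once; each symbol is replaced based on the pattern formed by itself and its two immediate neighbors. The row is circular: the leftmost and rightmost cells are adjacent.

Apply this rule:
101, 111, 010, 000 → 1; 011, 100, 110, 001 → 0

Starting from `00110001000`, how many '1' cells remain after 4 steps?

5

10000101011
00110111101
00001011011
01101100100
count of 1: 5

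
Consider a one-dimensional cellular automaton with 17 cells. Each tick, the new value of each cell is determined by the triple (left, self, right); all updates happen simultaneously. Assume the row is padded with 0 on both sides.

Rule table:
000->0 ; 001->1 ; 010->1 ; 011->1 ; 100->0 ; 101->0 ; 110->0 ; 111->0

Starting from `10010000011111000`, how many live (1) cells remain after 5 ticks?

tick 1: 10110000110000000
tick 2: 10100001100000000
tick 3: 10100011000000000
tick 4: 10100110000000000
tick 5: 10101100000000000
count of 1: 4

4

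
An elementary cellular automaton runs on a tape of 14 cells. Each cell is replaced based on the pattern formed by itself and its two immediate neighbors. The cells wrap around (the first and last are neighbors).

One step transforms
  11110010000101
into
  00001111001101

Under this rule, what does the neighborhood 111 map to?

0

At position 0 the neighborhood is 111; the next row has 0 there.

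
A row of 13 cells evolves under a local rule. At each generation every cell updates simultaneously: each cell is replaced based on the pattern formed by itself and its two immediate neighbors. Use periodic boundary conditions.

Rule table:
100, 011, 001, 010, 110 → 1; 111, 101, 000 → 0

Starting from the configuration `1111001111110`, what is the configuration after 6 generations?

1111110001110

generation 1: 1001111000010
generation 2: 1111001100110
generation 3: 1001111111110
generation 4: 1111000000010
generation 5: 1001100000110
generation 6: 1111110001110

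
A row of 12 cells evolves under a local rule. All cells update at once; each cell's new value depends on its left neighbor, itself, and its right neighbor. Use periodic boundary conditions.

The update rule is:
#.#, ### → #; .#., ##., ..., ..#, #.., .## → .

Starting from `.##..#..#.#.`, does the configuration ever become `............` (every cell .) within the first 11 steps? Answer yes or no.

step 1: .........#..
step 2: ............
all cells are . at step 2

yes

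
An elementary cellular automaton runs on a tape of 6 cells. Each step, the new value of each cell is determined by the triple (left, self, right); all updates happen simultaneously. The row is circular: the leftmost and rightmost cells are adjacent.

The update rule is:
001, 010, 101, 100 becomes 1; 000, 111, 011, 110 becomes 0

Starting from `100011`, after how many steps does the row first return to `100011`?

step 1: 010100
step 2: 111110
step 3: 000001
step 4: 100011

4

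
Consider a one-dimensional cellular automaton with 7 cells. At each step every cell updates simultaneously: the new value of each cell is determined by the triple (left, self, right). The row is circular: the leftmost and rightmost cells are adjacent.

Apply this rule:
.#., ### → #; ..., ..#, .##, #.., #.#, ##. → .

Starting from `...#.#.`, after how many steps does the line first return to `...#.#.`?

step 1: ...#.#.

1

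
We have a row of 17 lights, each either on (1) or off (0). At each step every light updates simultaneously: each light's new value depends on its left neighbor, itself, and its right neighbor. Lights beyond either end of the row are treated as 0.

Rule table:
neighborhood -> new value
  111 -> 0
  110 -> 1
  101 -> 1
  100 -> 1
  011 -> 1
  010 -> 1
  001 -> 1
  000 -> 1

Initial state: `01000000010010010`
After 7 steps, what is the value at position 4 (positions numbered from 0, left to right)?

1

11111111111111111
10000000000000001
11111111111111111  (repeats step 1; period 2)
step 7: 11111111111111111
position 4 holds 1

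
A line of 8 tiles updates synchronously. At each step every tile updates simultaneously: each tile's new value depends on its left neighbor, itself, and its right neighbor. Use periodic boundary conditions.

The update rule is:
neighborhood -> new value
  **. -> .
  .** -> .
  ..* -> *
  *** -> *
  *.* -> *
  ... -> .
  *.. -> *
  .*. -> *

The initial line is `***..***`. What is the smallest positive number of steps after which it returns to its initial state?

6

**.**.**
*.*..*.*
.******.
*.****.*
.*.**.*.
***..***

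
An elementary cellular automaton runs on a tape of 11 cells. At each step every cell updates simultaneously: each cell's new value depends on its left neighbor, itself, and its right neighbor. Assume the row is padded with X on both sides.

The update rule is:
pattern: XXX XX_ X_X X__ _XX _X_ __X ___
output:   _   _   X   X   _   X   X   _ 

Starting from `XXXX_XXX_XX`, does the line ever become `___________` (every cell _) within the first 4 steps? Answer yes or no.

____X___X__
X__XXX_XXXX
_XX___X____
X__X_XXX__X
step 4 is X__X_XXX__X, still not uniform _

no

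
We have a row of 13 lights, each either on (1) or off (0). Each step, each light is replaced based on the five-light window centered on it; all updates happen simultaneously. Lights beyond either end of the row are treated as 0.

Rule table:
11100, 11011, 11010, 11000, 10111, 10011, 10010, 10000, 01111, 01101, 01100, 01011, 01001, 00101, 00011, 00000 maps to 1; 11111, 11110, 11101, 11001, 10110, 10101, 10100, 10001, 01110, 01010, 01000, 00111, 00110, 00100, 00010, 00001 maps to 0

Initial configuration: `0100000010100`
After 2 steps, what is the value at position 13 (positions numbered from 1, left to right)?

0

0001110010001
1010010100000
position 13 holds 0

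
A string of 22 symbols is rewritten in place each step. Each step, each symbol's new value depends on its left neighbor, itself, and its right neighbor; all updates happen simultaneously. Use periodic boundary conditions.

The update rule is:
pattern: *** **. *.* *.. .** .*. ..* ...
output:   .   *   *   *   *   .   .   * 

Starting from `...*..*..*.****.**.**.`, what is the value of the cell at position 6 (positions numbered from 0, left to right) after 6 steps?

step 1: **..*..*..**..********
step 2: .**..*..*.***.*.......
step 3: .***..*..**.**.*******
step 4: **.**..*.*******.....*
step 5: .*****..**.....*****.*
step 6: **...**.******.*...**.
position 6 holds *

*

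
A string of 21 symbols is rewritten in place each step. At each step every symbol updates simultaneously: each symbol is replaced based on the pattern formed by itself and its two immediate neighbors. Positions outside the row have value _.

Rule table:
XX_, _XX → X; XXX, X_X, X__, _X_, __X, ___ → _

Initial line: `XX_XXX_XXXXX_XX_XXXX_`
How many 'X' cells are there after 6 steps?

XX_X_X_X___X_XX_X__X_
XX___________XX______
XX___________XX______  (fixed point — unchanged through step 6)
count of X: 4

4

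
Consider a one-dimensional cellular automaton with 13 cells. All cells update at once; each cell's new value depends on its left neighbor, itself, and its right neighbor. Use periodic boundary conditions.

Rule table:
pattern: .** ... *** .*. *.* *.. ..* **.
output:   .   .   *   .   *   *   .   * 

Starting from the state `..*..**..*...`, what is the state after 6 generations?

generation 1: ...*..**..*..
generation 2: ....*..**..*.
generation 3: .....*..**..*
generation 4: *.....*..**..
generation 5: .*.....*..**.
generation 6: ..*.....*..**

..*.....*..**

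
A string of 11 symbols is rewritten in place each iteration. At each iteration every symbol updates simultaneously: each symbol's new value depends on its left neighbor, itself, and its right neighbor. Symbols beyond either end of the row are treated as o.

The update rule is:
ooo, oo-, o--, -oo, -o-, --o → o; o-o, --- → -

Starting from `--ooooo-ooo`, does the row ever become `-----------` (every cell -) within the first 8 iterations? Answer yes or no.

no

ooooooo-ooo
ooooooo-ooo  (fixed point — unchanged through iteration 8)
iteration 8 is ooooooo-ooo, still not uniform -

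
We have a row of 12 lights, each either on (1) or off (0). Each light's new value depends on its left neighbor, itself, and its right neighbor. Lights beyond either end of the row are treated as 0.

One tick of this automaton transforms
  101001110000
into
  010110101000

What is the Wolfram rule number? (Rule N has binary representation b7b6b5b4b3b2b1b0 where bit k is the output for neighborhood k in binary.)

position 6: 111 → 1  (bit 7 = 1)
position 7: 110 → 0  (bit 6 = 0)
position 1: 101 → 1  (bit 5 = 1)
position 3: 100 → 1  (bit 4 = 1)
position 5: 011 → 0  (bit 3 = 0)
position 0: 010 → 0  (bit 2 = 0)
position 4: 001 → 1  (bit 1 = 1)
position 9: 000 → 0  (bit 0 = 0)
bits b7..b0 = 10110010 = 178

178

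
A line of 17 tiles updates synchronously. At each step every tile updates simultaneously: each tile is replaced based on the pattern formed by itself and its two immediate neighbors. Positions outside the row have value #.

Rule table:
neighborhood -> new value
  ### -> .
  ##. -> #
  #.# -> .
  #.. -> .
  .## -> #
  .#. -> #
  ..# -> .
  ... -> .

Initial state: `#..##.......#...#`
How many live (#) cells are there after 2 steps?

#..##.......#...#  (fixed point — unchanged through step 2)
count of #: 5

5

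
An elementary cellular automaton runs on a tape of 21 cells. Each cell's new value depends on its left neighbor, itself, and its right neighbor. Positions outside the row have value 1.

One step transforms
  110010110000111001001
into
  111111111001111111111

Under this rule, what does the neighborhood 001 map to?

At position 3 the neighborhood is 001; the next row has 1 there.

1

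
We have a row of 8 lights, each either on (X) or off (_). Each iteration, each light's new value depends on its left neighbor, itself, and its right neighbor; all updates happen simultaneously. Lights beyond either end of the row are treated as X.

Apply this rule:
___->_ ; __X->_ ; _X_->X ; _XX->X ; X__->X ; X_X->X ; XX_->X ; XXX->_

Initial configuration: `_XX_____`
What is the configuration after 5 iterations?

_XXXXXXX

XXXX____
___XX___
X__XXX__
XX_X_XX_
_XXXXXXX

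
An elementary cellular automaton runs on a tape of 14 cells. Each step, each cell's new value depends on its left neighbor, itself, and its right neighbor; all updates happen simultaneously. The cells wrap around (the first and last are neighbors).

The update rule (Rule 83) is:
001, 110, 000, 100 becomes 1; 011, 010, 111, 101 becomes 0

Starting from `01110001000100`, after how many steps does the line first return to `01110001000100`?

step 1: 10011110111011
step 2: 11100010001000
step 3: 00111101110111
step 4: 11000100010001
step 5: 01111011101110
step 6: 10001000100011
step 7: 11110111011100
step 8: 00010001000111
step 9: 11101110111001
step 10: 00100010001110
step 11: 11011101110011
step 12: 01000100011100
step 13: 10111011100111
step 14: 10001000111000
step 15: 01110111001111
step 16: 00010001110001
step 17: 11101110011110
step 18: 00100011100010
step 19: 11011100111101
step 20: 01000111000100
step 21: 10111001111011
step 22: 10001110001000
step 23: 01110011110111
step 24: 00011100010001
step 25: 11100111101110
step 26: 00111000100010
step 27: 11001111011101
step 28: 01110001000100

28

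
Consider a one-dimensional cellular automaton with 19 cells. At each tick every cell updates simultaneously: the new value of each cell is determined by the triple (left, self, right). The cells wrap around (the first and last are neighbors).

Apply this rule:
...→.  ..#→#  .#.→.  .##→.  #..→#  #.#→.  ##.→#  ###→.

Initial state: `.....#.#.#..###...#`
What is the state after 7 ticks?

#...#.....##..##.#.
.#.#.#...#.###.#...
#.....#.#....#..#..
.#...#...#..#.##.##
..#.#.#.#.##...#..#
##.........##.#.##.
.##.......#.#....#.

.##.......#.#....#.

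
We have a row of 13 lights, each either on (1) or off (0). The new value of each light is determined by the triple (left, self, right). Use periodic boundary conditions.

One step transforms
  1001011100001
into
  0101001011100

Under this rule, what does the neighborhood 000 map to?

1

At position 9 the neighborhood is 000; the next row has 1 there.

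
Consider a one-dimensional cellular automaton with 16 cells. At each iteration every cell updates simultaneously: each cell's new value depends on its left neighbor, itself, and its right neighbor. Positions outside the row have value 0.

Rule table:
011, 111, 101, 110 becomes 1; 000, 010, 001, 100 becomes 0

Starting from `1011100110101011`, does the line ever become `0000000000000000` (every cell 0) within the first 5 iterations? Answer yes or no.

0111100111010111
0111100111101111
0111100111111111
0111100111111111  (fixed point — unchanged through iteration 5)
iteration 5 is 0111100111111111, still not uniform 0

no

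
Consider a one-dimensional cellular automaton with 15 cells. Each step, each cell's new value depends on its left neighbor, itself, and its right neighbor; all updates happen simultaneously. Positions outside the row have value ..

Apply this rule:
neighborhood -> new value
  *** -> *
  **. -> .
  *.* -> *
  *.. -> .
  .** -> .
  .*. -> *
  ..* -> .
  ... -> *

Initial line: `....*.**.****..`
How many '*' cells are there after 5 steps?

***.**..*.**..*
.*.*....**....*
.***.**....**.*
..*.*...**...**
*.***.*....*...
count of *: 6

6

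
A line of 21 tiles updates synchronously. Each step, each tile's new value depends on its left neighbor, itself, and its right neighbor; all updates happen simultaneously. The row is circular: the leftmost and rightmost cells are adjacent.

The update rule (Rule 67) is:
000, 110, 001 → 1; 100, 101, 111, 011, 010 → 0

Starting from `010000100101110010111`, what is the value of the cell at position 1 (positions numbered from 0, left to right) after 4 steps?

0

000111001000010100001
011001010011100001110
101010000100101110010
000000111001000010100
position 1 holds 0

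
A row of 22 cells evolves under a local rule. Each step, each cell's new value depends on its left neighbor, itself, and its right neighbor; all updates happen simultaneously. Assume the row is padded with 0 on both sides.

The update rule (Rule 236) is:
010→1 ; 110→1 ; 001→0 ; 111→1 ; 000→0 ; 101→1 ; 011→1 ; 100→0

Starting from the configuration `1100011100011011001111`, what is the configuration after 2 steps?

1100011100011111001111

1100011100011111001111
1100011100011111001111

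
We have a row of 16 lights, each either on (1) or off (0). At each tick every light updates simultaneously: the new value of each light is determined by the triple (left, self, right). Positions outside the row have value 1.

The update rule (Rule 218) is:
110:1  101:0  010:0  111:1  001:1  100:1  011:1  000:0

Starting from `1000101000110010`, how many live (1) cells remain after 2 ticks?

11

1101000101111100
1100101001111111
count of 1: 11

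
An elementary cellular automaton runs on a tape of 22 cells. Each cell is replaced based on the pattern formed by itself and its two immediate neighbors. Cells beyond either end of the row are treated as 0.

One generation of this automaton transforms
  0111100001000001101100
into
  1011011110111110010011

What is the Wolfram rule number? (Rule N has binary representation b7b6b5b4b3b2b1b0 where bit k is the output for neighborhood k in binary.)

position 2: 111 → 1  (bit 7 = 1)
position 4: 110 → 0  (bit 6 = 0)
position 17: 101 → 1  (bit 5 = 1)
position 5: 100 → 1  (bit 4 = 1)
position 1: 011 → 0  (bit 3 = 0)
position 9: 010 → 0  (bit 2 = 0)
position 0: 001 → 1  (bit 1 = 1)
position 6: 000 → 1  (bit 0 = 1)
bits b7..b0 = 10110011 = 179

179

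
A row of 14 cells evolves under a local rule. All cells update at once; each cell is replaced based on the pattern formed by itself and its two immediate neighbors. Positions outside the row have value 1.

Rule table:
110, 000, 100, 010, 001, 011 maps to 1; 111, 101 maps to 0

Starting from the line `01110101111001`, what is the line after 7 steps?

01010101001111

step 1: 01010101001111
step 2: 01010101111000
step 3: 01010101001111  (repeats step 1; period 2)
step 7: 01010101001111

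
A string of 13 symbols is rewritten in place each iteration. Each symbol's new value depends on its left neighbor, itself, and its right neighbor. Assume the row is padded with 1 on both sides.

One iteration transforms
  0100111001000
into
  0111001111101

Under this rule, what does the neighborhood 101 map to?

At position 0 the neighborhood is 101; the next row has 0 there.

0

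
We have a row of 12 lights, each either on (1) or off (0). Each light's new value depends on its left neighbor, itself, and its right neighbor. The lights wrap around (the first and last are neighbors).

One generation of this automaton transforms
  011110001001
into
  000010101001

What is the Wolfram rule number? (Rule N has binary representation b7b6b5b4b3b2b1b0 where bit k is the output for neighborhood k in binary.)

69

position 2: 111 → 0  (bit 7 = 0)
position 4: 110 → 1  (bit 6 = 1)
position 0: 101 → 0  (bit 5 = 0)
position 5: 100 → 0  (bit 4 = 0)
position 1: 011 → 0  (bit 3 = 0)
position 8: 010 → 1  (bit 2 = 1)
position 7: 001 → 0  (bit 1 = 0)
position 6: 000 → 1  (bit 0 = 1)
bits b7..b0 = 01000101 = 69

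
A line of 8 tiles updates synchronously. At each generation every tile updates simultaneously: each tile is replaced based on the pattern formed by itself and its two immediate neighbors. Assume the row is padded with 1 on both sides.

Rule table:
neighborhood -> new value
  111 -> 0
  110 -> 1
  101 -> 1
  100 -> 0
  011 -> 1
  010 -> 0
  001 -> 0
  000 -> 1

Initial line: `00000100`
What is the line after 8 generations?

00101010

01110000
11010110
01101111
11111000
00001010
01100101
11100011
00101010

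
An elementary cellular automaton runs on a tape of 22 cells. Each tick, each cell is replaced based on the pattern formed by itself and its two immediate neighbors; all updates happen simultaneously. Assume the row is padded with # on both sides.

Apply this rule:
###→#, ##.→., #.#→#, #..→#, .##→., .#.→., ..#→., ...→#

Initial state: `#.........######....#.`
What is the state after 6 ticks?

.########..####.###..#
#.######.#..##.#.#.#..
.#.####.#.#...#.#.#.#.
#.#.##.#.#.##..#.#.#.#
.#.#..#.#.#..#..#.#.#.
#.#.#..#.#.#..#..#.#.#

#.#.#..#.#.#..#..#.#.#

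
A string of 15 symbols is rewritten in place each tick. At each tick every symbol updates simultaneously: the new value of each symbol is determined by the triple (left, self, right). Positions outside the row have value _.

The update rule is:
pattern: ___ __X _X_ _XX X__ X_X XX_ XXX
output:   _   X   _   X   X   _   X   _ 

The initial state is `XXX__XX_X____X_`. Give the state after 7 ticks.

X_XXXXX__X__X_X
__X___XXX_XX___
_X_X_XX_X_XXX__
X____XX___X_XX_
_X__XXXX_X__XXX
X_XXX__X__XXX_X
__X_XXX_XXX_X__

__X_XXX_XXX_X__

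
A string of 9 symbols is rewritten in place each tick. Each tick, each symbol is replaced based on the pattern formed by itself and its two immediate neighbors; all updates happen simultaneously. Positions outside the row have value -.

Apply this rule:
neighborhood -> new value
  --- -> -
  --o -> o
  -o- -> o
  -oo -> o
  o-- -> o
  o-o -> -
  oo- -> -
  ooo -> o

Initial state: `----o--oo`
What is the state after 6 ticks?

---ooooo-
--ooooo-o
-ooooo--o
ooooo-ooo
oooo--oo-
ooo-ooo-o

ooo-ooo-o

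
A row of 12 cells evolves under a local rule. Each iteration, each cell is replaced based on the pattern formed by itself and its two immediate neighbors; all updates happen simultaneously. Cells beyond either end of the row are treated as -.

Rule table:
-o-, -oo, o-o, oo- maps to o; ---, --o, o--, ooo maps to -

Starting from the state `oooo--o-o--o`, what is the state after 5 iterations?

o--o--ooo--o

o--o--ooo--o
o--o--o-o--o
o--o--ooo--o  (repeats iteration 1; period 2)
iteration 5: o--o--ooo--o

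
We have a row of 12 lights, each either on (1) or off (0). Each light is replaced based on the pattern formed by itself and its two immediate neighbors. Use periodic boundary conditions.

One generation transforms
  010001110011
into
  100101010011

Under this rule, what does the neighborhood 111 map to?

At position 6 the neighborhood is 111; the next row has 0 there.

0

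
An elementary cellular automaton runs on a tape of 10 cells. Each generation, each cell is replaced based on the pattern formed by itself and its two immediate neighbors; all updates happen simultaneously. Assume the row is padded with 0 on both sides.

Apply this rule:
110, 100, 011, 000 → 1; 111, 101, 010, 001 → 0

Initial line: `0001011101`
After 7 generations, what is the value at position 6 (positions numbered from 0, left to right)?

1

1100010100
1111000011
1001111011
0101001011
0000100011
1110011011
1011011011
position 6 holds 1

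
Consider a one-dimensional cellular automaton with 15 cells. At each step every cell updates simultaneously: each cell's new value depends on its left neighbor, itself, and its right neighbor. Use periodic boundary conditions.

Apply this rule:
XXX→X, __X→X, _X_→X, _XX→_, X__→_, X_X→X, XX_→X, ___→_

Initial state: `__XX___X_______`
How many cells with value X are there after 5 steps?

9

step 1: _X_X__XX_______
step 2: XXXX_X_X_______
step 3: _XXXXXXX______X
step 4: X_XXXXXX_____XX
step 5: XX_XXXXX____X_X
count of X: 9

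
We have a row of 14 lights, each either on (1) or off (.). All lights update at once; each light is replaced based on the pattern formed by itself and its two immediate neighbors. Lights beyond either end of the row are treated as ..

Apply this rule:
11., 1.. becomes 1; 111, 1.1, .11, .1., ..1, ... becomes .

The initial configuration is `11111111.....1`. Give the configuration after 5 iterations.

...........11.

.......11.....
........11....
.........11...
..........11..
...........11.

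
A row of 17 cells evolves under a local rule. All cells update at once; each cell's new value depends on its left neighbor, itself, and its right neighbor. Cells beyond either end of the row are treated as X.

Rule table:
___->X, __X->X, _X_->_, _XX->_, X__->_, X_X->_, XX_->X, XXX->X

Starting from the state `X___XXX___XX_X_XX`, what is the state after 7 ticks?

X_X____X__X_XX_X_

X_XX_XX_XX_X____X
X__X__X__X___XXX_
X_X__X__X__XX_XX_
X___X__X__X_X__X_
X_XX__X__X____X__
X__X_X__X__XXX__X
X_X____X__X_XX_X_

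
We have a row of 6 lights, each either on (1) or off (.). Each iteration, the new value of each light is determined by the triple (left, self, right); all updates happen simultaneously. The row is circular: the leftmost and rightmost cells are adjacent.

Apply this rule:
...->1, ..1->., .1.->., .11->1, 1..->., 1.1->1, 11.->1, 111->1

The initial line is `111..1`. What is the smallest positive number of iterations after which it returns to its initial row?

1

111..1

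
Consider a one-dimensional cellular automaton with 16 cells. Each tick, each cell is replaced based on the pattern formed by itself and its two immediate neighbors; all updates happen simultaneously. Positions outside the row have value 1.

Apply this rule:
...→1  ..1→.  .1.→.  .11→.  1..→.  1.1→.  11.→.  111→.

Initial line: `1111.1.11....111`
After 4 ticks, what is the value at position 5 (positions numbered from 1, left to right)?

1

tick 1: ..........11....
tick 2: .11111111....11.
tick 3: ..........11....  (repeats tick 1; period 2)
tick 4: .11111111....11.
position 5 holds 1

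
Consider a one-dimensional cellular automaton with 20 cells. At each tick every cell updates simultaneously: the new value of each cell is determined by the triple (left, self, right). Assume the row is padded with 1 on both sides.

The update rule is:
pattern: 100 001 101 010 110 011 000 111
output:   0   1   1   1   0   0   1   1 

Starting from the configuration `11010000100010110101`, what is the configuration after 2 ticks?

10110111101111001110
01001011010110010101

01001011010110010101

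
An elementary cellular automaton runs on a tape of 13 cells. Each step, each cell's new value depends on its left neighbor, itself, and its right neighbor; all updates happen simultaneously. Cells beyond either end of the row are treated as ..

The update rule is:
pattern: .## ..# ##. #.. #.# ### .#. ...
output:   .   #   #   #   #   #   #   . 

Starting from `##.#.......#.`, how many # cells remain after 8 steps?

.####.....###
#.####...#.##
##.####.###.#
.##.####.####
#.##.####.###
##.##.####.##
.##.##.####.#
#.##.##.#####
count of #: 10

10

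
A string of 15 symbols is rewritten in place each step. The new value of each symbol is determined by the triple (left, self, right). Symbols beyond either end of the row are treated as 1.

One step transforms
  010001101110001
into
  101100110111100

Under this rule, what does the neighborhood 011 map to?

At position 5 the neighborhood is 011; the next row has 0 there.

0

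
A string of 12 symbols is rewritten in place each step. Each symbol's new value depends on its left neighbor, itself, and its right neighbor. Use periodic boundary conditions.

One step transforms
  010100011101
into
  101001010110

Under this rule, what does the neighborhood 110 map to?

At position 9 the neighborhood is 110; the next row has 1 there.

1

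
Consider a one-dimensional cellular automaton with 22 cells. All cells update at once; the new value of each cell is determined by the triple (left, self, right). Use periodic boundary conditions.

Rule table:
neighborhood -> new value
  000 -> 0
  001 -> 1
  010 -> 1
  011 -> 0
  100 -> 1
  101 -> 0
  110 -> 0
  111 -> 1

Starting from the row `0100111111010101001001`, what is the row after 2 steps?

0010001101110100111110

0111011110010101111111
0010001101110100111110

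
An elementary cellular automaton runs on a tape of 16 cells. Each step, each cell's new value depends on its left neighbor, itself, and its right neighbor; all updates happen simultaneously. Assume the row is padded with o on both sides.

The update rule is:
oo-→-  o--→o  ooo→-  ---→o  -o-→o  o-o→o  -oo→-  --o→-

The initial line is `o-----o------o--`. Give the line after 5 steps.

-oo-oooooo-oo-oo

step 1: -oooo-oooooo-oo-
step 2: o----o------o--o
step 3: -ooo-oooooo-oo--
step 4: o---o------o--o-
step 5: -oo-oooooo-oo-oo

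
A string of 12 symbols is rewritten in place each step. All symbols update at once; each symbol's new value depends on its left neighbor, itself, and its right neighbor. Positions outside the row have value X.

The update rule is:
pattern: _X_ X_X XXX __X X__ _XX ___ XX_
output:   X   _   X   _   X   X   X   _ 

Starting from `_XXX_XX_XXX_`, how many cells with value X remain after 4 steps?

6

_XX__X__XX__
_X_X_XX_X_X_
_X_X_X__X_X_
_X_X_XX_X_X_
count of X: 6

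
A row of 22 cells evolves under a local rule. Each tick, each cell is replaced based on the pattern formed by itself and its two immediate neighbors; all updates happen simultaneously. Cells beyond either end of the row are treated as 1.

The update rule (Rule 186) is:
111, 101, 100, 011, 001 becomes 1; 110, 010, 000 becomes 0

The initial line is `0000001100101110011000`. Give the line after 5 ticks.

1110110111011101011111

1000011011011101110101
0100110110111011101011
1011101101110111010111
0111011011101110101111
1110110111011101011111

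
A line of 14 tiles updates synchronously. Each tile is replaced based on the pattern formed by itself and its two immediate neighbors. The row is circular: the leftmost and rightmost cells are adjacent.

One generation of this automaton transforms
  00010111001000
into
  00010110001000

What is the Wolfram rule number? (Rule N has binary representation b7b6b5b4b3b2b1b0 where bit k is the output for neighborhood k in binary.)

140

position 6: 111 → 1  (bit 7 = 1)
position 7: 110 → 0  (bit 6 = 0)
position 4: 101 → 0  (bit 5 = 0)
position 8: 100 → 0  (bit 4 = 0)
position 5: 011 → 1  (bit 3 = 1)
position 3: 010 → 1  (bit 2 = 1)
position 2: 001 → 0  (bit 1 = 0)
position 0: 000 → 0  (bit 0 = 0)
bits b7..b0 = 10001100 = 140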